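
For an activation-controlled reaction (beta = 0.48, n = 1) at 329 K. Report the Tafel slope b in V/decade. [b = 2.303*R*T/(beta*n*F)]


Apply the Tafel slope relation: b = 2.303*R*T/(beta*n*F)
Numerator: 2.303 * 8.314 * 329 = 6299.41
Denominator: 0.48 * 1 * 96485 = 46312.8
b = 6299.41 / 46312.8 = 0.136 V/decade

0.136 V/decade


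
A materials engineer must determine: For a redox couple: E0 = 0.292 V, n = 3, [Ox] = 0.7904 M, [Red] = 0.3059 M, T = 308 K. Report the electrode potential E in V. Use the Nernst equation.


Apply the Nernst equation: E = E0 + (RT/nF)*ln([Ox]/[Red])
Step 1: RT/nF = 8.314*308/(3*96485) = 0.00884667 V
Step 2: [Ox]/[Red] = 0.7904/0.3059 = 2.583851
Step 3: ln(2.583851) = 0.949281
Step 4: correction = 0.00884667 * 0.949281 = 0.008 V
E = 0.292 + 0.008 = 0.3 V

0.3 V


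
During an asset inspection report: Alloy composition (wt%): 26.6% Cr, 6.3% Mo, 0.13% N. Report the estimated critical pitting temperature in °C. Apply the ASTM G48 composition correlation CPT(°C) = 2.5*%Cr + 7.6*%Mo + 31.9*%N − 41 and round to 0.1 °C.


Apply the ASTM G48 empirical CPT estimate: CPT(°C) = 2.5*%Cr + 7.6*%Mo + 31.9*%N − 41
2.5*26.6 = 66.5; 7.6*6.3 = 47.88; 31.9*0.13 = 4.147
CPT = 66.5 + 47.88 + 4.147 − 41 = 77.527 °C
Rounded to 0.1 °C: CPT ≈ 77.5 °C

77.5 °C


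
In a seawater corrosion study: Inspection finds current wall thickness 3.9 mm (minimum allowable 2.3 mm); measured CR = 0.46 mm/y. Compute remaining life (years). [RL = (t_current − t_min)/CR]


Apply the remaining-life relation: RL = (t_current − t_min) / CR
RL = (3.9 − 2.3) / 0.46 = 1.6 / 0.46 = 3.5 years

3.5 years


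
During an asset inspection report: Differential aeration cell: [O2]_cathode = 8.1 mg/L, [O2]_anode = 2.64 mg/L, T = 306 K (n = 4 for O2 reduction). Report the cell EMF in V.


Apply the Nernst concentration-cell relation: E = (RT/nF)*ln(C_cathode/C_anode)
RT/nF = 8.314*306/(4*96485) = 0.00659192 V
ln(8.1/2.64) = 1.12109
E = 0.00659192 * 1.12109 = 0.00739 V

0.00739 V


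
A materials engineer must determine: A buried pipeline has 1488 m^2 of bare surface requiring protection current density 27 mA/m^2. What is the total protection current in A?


I = area * current density, then convert mA → A (÷1000)
I = 1488 * 27 / 1000 = 40.18 A

40.18 A


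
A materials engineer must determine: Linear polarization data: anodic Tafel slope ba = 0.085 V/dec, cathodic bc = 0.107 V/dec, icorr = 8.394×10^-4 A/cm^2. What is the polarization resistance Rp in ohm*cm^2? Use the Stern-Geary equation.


Apply the Stern-Geary equation: Rp = ba*bc / (2.303*icorr*(ba+bc))
ba*bc = 0.085*0.107 = 0.009095
ba+bc = 0.192; 2.303*icorr*(ba+bc) = 2.303*8.394×10^-4*0.192 = 3.7116253×10^-4
Rp = 0.009095 / 3.7116253×10^-4 = 24.5 ohm*cm^2

24.5 ohm*cm^2


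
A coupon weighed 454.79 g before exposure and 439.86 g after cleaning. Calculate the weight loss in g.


Weight loss = initial − final
WL = 454.79 − 439.86 = 14.93 g

14.93 g


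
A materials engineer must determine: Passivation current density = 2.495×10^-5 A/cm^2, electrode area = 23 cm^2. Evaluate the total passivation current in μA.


I = i_pass * A, then convert A → μA (×10^6)
I = 2.495×10^-5 * 23 * 10^6 = 573.85 μA

573.85 μA


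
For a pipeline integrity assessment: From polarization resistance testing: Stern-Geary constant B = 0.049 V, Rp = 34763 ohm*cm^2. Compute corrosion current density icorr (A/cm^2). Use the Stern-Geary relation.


Apply the Stern-Geary relation: icorr = B / Rp
icorr = 0.049 / 34763 = 1.41×10^-6 A/cm^2

1.41×10^-6 A/cm^2


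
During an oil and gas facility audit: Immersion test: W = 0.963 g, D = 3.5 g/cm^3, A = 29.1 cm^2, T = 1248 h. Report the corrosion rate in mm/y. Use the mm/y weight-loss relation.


Apply the mm/y weight-loss relation: CR = 87600 * W / (D * A * T)
Numerator: 87600 * 0.963 = 84358.8
Denominator: 3.5 * 29.1 * 1248 = 127108.8
CR = 84358.8 / 127108.8 = 0.6637 mm/y

0.6637 mm/y


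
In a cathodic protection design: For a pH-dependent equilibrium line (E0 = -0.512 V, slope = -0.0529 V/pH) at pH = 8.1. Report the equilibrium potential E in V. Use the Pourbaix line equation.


Apply the Pourbaix line equation: E = E0 + slope*pH
E = -0.512 + (-0.0529)*8.1 = -0.512 + (-0.42849) = -0.94049 V
Rounded to 3 decimal places: E = -0.940 V

-0.940 V


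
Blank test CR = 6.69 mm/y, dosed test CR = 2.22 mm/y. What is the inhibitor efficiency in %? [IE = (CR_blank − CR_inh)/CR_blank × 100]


Apply the inhibitor-efficiency definition: IE = (CR_blank − CR_inh)/CR_blank × 100
IE = (6.69 − 2.22) / 6.69 × 100
IE = 4.47 / 6.69 × 100 = 66.8 %

66.8 %


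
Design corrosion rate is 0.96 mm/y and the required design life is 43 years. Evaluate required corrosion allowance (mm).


Corrosion allowance = CR × design life
CA = 0.96 * 43 = 41.28 mm

41.28 mm


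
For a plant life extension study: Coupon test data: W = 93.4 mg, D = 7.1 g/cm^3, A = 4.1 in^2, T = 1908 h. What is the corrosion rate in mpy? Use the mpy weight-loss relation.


Apply the mpy weight-loss relation: CR = 534 * W / (D * A * T)
Numerator: 534 * 93.4 = 49875.6
Denominator: 7.1 * 4.1 * 1908 = 55541.88
CR = 49875.6 / 55541.88 = 0.898 mpy

0.898 mpy


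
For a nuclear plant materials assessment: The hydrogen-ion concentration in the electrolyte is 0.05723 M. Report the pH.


pH = −log10[H+]
pH = −log10(0.05723) = 1.24

1.24


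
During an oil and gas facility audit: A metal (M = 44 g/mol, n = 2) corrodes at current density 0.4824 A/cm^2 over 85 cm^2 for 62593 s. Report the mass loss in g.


Apply Faraday's law: m = i*A*t*M / (n*F)
Total charge passed Q = i*A*t = 0.4824*85*62593 = 2566563.372 C
m = Q*M/(n*F) = 2566563.372*44/(2*96485) = 585.214 g

585.214 g


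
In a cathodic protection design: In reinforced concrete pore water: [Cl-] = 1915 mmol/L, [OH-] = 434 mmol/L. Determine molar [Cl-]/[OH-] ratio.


Threshold parameter = [Cl-] / [OH-] (molar basis; both in mmol/L, so units cancel)
Ratio = 1915 / 434 = 4.41

4.41


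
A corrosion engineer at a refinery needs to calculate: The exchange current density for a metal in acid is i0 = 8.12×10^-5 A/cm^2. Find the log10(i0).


i0 = 8.12×10^-5 A/cm^2
log10(i0) = -4.09

-4.09


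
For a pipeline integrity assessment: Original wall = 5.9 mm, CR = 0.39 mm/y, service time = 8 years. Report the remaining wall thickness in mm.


Remaining wall = original − CR × time
t = 5.9 − 0.39*8 = 5.9 − 3.12 = 2.78 mm

2.78 mm


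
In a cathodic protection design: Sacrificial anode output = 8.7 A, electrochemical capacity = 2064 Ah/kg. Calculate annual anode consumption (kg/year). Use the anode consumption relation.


Annual consumption = current * hours per year / capacity
Rate = 8.7 * 8760 / 2064 = 36.9 kg/year

36.9 kg/year


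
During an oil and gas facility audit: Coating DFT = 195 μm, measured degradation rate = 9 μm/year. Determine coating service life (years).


Service life = thickness / degradation rate
Life = 195 / 9 = 21.7 years

21.7 years


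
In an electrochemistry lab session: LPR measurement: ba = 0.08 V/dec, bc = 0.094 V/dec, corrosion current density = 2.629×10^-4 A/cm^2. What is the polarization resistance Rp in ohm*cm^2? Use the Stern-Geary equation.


Apply the Stern-Geary equation: Rp = ba*bc / (2.303*icorr*(ba+bc))
ba*bc = 0.08*0.094 = 0.00752
ba+bc = 0.174; 2.303*icorr*(ba+bc) = 2.303*2.629×10^-4*0.174 = 1.0534981×10^-4
Rp = 0.00752 / 1.0534981×10^-4 = 71.38 ohm*cm^2

71.38 ohm*cm^2


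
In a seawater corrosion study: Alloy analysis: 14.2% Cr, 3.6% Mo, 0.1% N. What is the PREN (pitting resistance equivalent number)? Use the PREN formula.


Apply the PREN formula: PREN = Cr + 3.3*Mo + 16*N
PREN = 14.2 + 3.3*3.6 + 16*0.1
PREN = 14.2 + 11.88 + 1.6 = 27.68

27.68


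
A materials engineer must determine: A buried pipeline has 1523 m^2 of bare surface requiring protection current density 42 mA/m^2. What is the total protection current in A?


I = area * current density, then convert mA → A (÷1000)
I = 1523 * 42 / 1000 = 63.97 A

63.97 A


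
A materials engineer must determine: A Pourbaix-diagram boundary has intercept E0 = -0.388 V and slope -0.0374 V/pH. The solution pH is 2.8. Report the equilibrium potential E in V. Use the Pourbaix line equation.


Apply the Pourbaix line equation: E = E0 + slope*pH
E = -0.388 + (-0.0374)*2.8 = -0.388 + (-0.10472) = -0.49272 V
Rounded to 4 decimal places: E = -0.4927 V

-0.4927 V


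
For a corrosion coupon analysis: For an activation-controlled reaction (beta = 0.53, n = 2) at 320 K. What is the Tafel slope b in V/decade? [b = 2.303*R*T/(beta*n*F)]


Apply the Tafel slope relation: b = 2.303*R*T/(beta*n*F)
Numerator: 2.303 * 8.314 * 320 = 6127.09
Denominator: 0.53 * 2 * 96485 = 102274.1
b = 6127.09 / 102274.1 = 0.06 V/decade

0.06 V/decade


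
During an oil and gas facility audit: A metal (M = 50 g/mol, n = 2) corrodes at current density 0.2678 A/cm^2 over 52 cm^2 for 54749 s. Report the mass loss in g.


Apply Faraday's law: m = i*A*t*M / (n*F)
Total charge passed Q = i*A*t = 0.2678*52*54749 = 762412.6744 C
m = Q*M/(n*F) = 762412.6744*50/(2*96485) = 197.5469 g

197.5469 g


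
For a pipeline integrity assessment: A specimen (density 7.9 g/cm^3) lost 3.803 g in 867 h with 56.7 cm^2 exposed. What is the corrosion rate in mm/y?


Apply the mm/y weight-loss relation: CR = 87600 * W / (D * A * T)
Numerator: 87600 * 3.803 = 333142.8
Denominator: 7.9 * 56.7 * 867 = 388355.31
CR = 333142.8 / 388355.31 = 0.85783 mm/y

0.85783 mm/y


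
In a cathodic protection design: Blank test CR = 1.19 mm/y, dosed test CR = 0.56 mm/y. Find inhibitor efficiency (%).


Apply the inhibitor-efficiency definition: IE = (CR_blank − CR_inh)/CR_blank × 100
IE = (1.19 − 0.56) / 1.19 × 100
IE = 0.63 / 1.19 × 100 = 52.9 %

52.9 %


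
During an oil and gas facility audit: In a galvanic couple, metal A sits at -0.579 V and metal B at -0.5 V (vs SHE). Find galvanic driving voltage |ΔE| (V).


Driving voltage is the absolute potential difference.
|ΔE| = |-0.579 − (-0.5)| = 0.079 V

0.079 V


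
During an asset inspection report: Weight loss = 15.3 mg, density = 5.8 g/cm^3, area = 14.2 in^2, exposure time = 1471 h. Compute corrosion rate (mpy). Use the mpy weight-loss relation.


Apply the mpy weight-loss relation: CR = 534 * W / (D * A * T)
Numerator: 534 * 15.3 = 8170.2
Denominator: 5.8 * 14.2 * 1471 = 121151.56
CR = 8170.2 / 121151.56 = 0.0674 mpy

0.0674 mpy


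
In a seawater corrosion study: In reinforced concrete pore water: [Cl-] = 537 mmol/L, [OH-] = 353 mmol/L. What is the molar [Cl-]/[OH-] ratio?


Threshold parameter = [Cl-] / [OH-] (molar basis; both in mmol/L, so units cancel)
Ratio = 537 / 353 = 1.52

1.52


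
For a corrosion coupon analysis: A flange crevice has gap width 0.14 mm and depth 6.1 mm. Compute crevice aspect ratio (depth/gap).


Aspect ratio = depth / gap
Ratio = 6.1 / 0.14 = 43.6

43.6


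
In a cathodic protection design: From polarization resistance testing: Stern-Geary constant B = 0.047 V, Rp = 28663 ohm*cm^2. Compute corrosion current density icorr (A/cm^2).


Apply the Stern-Geary relation: icorr = B / Rp
icorr = 0.047 / 28663 = 1.64×10^-6 A/cm^2

1.64×10^-6 A/cm^2


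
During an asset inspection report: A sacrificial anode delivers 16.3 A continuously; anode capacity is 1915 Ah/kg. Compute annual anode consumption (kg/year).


Annual consumption = current * hours per year / capacity
Rate = 16.3 * 8760 / 1915 = 74.6 kg/year

74.6 kg/year


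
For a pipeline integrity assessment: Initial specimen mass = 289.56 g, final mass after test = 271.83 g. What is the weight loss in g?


Weight loss = initial − final
WL = 289.56 − 271.83 = 17.73 g

17.73 g


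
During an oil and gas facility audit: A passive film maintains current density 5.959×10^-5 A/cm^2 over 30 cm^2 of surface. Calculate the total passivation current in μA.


I = i_pass * A, then convert A → μA (×10^6)
I = 5.959×10^-5 * 30 * 10^6 = 1787.7 μA

1787.7 μA


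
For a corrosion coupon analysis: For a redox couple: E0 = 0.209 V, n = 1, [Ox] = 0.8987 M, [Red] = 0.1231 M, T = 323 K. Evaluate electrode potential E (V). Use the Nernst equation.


Apply the Nernst equation: E = E0 + (RT/nF)*ln([Ox]/[Red])
Step 1: RT/nF = 8.314*323/(1*96485) = 0.02783253 V
Step 2: [Ox]/[Red] = 0.8987/0.1231 = 7.300569
Step 3: ln(7.300569) = 1.987952
Step 4: correction = 0.02783253 * 1.987952 = 0.055 V
E = 0.209 + 0.055 = 0.264 V

0.264 V


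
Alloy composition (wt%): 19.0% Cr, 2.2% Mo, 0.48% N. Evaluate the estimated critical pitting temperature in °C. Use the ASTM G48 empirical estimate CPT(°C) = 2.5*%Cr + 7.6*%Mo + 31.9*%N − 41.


Apply the ASTM G48 empirical CPT estimate: CPT(°C) = 2.5*%Cr + 7.6*%Mo + 31.9*%N − 41
2.5*19.0 = 47.5; 7.6*2.2 = 16.72; 31.9*0.48 = 15.312
CPT = 47.5 + 16.72 + 15.312 − 41 = 38.532 °C
Rounded to 0.1 °C: CPT ≈ 38.5 °C

38.5 °C


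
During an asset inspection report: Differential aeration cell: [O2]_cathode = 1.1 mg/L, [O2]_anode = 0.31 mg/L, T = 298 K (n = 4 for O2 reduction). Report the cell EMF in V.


Apply the Nernst concentration-cell relation: E = (RT/nF)*ln(C_cathode/C_anode)
RT/nF = 8.314*298/(4*96485) = 0.00641958 V
ln(1.1/0.31) = 1.26649
E = 0.00641958 * 1.26649 = 0.00813 V

0.00813 V


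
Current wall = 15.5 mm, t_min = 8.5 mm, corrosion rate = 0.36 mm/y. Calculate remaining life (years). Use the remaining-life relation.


Apply the remaining-life relation: RL = (t_current − t_min) / CR
RL = (15.5 − 8.5) / 0.36 = 7.0 / 0.36 = 19.4 years

19.4 years


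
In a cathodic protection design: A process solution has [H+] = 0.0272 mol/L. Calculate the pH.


pH = −log10[H+]
pH = −log10(0.0272) = 1.57

1.57


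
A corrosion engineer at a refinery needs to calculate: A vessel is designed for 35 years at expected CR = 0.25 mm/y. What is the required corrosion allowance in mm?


Corrosion allowance = CR × design life
CA = 0.25 * 35 = 8.75 mm

8.75 mm


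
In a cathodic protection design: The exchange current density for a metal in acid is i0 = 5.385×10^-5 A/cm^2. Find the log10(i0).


i0 = 5.385×10^-5 A/cm^2
log10(i0) = -4.269

-4.269


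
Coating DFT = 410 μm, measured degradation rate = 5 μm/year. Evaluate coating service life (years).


Service life = thickness / degradation rate
Life = 410 / 5 = 82.0 years

82.0 years


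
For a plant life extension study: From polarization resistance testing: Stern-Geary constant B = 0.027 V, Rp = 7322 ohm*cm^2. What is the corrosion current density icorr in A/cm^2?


Apply the Stern-Geary relation: icorr = B / Rp
icorr = 0.027 / 7322 = 3.688×10^-6 A/cm^2

3.688×10^-6 A/cm^2


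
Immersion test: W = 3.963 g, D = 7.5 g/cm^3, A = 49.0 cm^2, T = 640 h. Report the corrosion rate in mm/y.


Apply the mm/y weight-loss relation: CR = 87600 * W / (D * A * T)
Numerator: 87600 * 3.963 = 347158.8
Denominator: 7.5 * 49.0 * 640 = 235200.0
CR = 347158.8 / 235200.0 = 1.476 mm/y

1.476 mm/y


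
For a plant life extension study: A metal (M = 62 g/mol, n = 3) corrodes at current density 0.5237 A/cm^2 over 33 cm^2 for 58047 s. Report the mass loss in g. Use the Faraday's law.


Apply Faraday's law: m = i*A*t*M / (n*F)
Total charge passed Q = i*A*t = 0.5237*33*58047 = 1003174.0587 C
m = Q*M/(n*F) = 1003174.0587*62/(3*96485) = 214.8755 g

214.8755 g


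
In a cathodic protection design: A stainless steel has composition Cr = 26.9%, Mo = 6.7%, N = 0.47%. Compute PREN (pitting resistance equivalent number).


Apply the PREN formula: PREN = Cr + 3.3*Mo + 16*N
PREN = 26.9 + 3.3*6.7 + 16*0.47
PREN = 26.9 + 22.11 + 7.52 = 56.53

56.53


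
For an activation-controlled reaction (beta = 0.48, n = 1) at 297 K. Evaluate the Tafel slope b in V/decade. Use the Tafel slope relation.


Apply the Tafel slope relation: b = 2.303*R*T/(beta*n*F)
Numerator: 2.303 * 8.314 * 297 = 5686.7
Denominator: 0.48 * 1 * 96485 = 46312.8
b = 5686.7 / 46312.8 = 0.1228 V/decade

0.1228 V/decade


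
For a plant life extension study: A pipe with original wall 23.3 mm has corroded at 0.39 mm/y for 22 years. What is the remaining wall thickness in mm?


Remaining wall = original − CR × time
t = 23.3 − 0.39*22 = 23.3 − 8.58 = 14.72 mm

14.72 mm


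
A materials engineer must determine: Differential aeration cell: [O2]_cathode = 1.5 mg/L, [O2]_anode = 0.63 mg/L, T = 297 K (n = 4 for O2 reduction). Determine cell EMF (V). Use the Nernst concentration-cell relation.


Apply the Nernst concentration-cell relation: E = (RT/nF)*ln(C_cathode/C_anode)
RT/nF = 8.314*297/(4*96485) = 0.00639804 V
ln(1.5/0.63) = 0.8675
E = 0.00639804 * 0.8675 = 0.00555 V

0.00555 V


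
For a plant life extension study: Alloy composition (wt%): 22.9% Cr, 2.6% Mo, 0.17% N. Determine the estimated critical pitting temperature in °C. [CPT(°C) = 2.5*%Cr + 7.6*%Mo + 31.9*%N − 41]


Apply the ASTM G48 empirical CPT estimate: CPT(°C) = 2.5*%Cr + 7.6*%Mo + 31.9*%N − 41
2.5*22.9 = 57.25; 7.6*2.6 = 19.76; 31.9*0.17 = 5.423
CPT = 57.25 + 19.76 + 5.423 − 41 = 41.433 °C
Rounded to 0.1 °C: CPT ≈ 41.4 °C

41.4 °C


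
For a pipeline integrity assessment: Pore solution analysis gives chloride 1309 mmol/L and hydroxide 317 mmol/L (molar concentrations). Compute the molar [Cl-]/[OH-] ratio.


Threshold parameter = [Cl-] / [OH-] (molar basis; both in mmol/L, so units cancel)
Ratio = 1309 / 317 = 4.13

4.13


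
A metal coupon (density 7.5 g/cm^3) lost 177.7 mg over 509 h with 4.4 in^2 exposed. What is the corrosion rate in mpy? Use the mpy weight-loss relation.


Apply the mpy weight-loss relation: CR = 534 * W / (D * A * T)
Numerator: 534 * 177.7 = 94891.8
Denominator: 7.5 * 4.4 * 509 = 16797.0
CR = 94891.8 / 16797.0 = 5.64933 mpy

5.64933 mpy


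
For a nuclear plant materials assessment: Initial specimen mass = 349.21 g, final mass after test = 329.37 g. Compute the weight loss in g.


Weight loss = initial − final
WL = 349.21 − 329.37 = 19.84 g

19.84 g


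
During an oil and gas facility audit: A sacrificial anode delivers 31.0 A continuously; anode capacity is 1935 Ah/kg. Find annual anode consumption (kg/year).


Annual consumption = current * hours per year / capacity
Rate = 31.0 * 8760 / 1935 = 140.3 kg/year

140.3 kg/year


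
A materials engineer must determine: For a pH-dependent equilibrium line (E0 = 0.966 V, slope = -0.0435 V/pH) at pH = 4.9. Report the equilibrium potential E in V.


Apply the Pourbaix line equation: E = E0 + slope*pH
E = 0.966 + (-0.0435)*4.9 = 0.966 + (-0.21315) = 0.75285 V
Rounded to 3 decimal places: E = 0.753 V

0.753 V


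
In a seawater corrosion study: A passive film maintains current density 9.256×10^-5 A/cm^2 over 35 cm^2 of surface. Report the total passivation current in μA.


I = i_pass * A, then convert A → μA (×10^6)
I = 9.256×10^-5 * 35 * 10^6 = 3239.6 μA

3239.6 μA


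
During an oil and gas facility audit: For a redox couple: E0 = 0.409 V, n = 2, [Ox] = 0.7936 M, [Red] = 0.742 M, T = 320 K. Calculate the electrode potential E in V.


Apply the Nernst equation: E = E0 + (RT/nF)*ln([Ox]/[Red])
Step 1: RT/nF = 8.314*320/(2*96485) = 0.01378701 V
Step 2: [Ox]/[Red] = 0.7936/0.742 = 1.069542
Step 3: ln(1.069542) = 0.067231
Step 4: correction = 0.01378701 * 0.067231 = 0.001 V
E = 0.409 + 0.001 = 0.41 V

0.41 V


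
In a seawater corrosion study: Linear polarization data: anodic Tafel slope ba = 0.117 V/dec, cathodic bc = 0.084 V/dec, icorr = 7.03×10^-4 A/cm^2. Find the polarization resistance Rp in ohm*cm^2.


Apply the Stern-Geary equation: Rp = ba*bc / (2.303*icorr*(ba+bc))
ba*bc = 0.117*0.084 = 0.009828
ba+bc = 0.201; 2.303*icorr*(ba+bc) = 2.303*7.03×10^-4*0.201 = 3.2542081×10^-4
Rp = 0.009828 / 3.2542081×10^-4 = 30.2 ohm*cm^2

30.2 ohm*cm^2


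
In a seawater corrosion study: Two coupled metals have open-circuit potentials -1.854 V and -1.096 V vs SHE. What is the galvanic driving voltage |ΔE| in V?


Driving voltage is the absolute potential difference.
|ΔE| = |-1.854 − (-1.096)| = 0.758 V

0.758 V


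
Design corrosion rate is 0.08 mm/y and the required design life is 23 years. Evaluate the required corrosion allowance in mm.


Corrosion allowance = CR × design life
CA = 0.08 * 23 = 1.84 mm

1.84 mm


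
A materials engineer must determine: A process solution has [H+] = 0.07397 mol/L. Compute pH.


pH = −log10[H+]
pH = −log10(0.07397) = 1.13

1.13


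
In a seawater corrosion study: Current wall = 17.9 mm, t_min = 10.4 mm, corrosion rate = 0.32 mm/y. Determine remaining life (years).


Apply the remaining-life relation: RL = (t_current − t_min) / CR
RL = (17.9 − 10.4) / 0.32 = 7.5 / 0.32 = 23.4 years

23.4 years


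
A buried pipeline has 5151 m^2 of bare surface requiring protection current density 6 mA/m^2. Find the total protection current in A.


I = area * current density, then convert mA → A (÷1000)
I = 5151 * 6 / 1000 = 30.91 A

30.91 A


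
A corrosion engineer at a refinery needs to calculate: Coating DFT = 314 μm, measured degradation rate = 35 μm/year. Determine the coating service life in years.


Service life = thickness / degradation rate
Life = 314 / 35 = 9.0 years

9.0 years


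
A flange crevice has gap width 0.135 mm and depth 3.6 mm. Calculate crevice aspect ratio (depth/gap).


Aspect ratio = depth / gap
Ratio = 3.6 / 0.135 = 26.7

26.7


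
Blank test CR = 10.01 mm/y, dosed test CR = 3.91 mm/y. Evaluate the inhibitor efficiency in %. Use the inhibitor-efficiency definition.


Apply the inhibitor-efficiency definition: IE = (CR_blank − CR_inh)/CR_blank × 100
IE = (10.01 − 3.91) / 10.01 × 100
IE = 6.1 / 10.01 × 100 = 60.9 %

60.9 %


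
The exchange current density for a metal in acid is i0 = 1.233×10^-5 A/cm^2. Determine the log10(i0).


i0 = 1.233×10^-5 A/cm^2
log10(i0) = -4.909

-4.909


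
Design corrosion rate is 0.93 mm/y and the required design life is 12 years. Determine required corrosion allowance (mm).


Corrosion allowance = CR × design life
CA = 0.93 * 12 = 11.16 mm

11.16 mm


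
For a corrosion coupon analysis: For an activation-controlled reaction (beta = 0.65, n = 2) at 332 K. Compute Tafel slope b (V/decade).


Apply the Tafel slope relation: b = 2.303*R*T/(beta*n*F)
Numerator: 2.303 * 8.314 * 332 = 6356.85
Denominator: 0.65 * 2 * 96485 = 125430.5
b = 6356.85 / 125430.5 = 0.0507 V/decade

0.0507 V/decade


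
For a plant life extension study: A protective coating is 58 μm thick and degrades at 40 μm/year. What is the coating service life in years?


Service life = thickness / degradation rate
Life = 58 / 40 = 1.5 years

1.5 years


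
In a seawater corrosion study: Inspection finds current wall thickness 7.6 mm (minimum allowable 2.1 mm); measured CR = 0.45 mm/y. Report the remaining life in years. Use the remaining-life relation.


Apply the remaining-life relation: RL = (t_current − t_min) / CR
RL = (7.6 − 2.1) / 0.45 = 5.5 / 0.45 = 12.2 years

12.2 years


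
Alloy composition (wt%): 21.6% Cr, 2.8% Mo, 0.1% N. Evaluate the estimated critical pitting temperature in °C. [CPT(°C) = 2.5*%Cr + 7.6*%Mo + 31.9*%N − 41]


Apply the ASTM G48 empirical CPT estimate: CPT(°C) = 2.5*%Cr + 7.6*%Mo + 31.9*%N − 41
2.5*21.6 = 54; 7.6*2.8 = 21.28; 31.9*0.1 = 3.19
CPT = 54 + 21.28 + 3.19 − 41 = 37.47 °C
Rounded to 0.1 °C: CPT ≈ 37.5 °C

37.5 °C


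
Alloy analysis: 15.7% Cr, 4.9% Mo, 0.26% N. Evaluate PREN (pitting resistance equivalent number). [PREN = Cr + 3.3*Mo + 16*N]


Apply the PREN formula: PREN = Cr + 3.3*Mo + 16*N
PREN = 15.7 + 3.3*4.9 + 16*0.26
PREN = 15.7 + 16.17 + 4.16 = 36.03

36.03


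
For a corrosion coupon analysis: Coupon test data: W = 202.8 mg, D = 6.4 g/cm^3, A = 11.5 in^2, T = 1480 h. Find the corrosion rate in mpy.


Apply the mpy weight-loss relation: CR = 534 * W / (D * A * T)
Numerator: 534 * 202.8 = 108295.2
Denominator: 6.4 * 11.5 * 1480 = 108928.0
CR = 108295.2 / 108928.0 = 0.9942 mpy

0.9942 mpy


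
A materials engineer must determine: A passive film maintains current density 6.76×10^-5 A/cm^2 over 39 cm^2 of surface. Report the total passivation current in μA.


I = i_pass * A, then convert A → μA (×10^6)
I = 6.76×10^-5 * 39 * 10^6 = 2636.4 μA

2636.4 μA


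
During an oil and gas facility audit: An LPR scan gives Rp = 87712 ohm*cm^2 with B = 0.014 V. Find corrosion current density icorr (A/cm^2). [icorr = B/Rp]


Apply the Stern-Geary relation: icorr = B / Rp
icorr = 0.014 / 87712 = 1.596×10^-7 A/cm^2

1.596×10^-7 A/cm^2


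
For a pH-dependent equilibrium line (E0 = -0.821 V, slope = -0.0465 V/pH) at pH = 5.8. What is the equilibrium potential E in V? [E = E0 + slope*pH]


Apply the Pourbaix line equation: E = E0 + slope*pH
E = -0.821 + (-0.0465)*5.8 = -0.821 + (-0.2697) = -1.0907 V
Rounded to 3 decimal places: E = -1.091 V

-1.091 V


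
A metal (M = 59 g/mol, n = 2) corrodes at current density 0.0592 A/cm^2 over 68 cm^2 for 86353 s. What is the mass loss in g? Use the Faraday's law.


Apply Faraday's law: m = i*A*t*M / (n*F)
Total charge passed Q = i*A*t = 0.0592*68*86353 = 347622.6368 C
m = Q*M/(n*F) = 347622.6368*59/(2*96485) = 106.285 g

106.285 g


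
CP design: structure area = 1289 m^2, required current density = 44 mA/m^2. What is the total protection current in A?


I = area * current density, then convert mA → A (÷1000)
I = 1289 * 44 / 1000 = 56.72 A

56.72 A


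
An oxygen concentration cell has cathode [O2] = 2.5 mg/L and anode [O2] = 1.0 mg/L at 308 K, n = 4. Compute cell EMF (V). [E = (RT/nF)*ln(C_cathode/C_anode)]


Apply the Nernst concentration-cell relation: E = (RT/nF)*ln(C_cathode/C_anode)
RT/nF = 8.314*308/(4*96485) = 0.006635 V
ln(2.5/1.0) = 0.91629
E = 0.006635 * 0.91629 = 0.00608 V

0.00608 V


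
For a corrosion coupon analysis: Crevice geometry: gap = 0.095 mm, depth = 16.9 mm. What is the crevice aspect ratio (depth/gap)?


Aspect ratio = depth / gap
Ratio = 16.9 / 0.095 = 177.9

177.9


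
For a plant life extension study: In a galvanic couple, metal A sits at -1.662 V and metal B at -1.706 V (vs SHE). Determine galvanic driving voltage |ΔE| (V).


Driving voltage is the absolute potential difference.
|ΔE| = |-1.662 − (-1.706)| = 0.044 V

0.044 V


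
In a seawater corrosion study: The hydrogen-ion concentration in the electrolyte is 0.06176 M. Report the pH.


pH = −log10[H+]
pH = −log10(0.06176) = 1.21

1.21


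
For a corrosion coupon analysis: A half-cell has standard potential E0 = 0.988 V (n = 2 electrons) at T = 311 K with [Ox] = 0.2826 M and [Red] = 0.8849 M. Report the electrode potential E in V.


Apply the Nernst equation: E = E0 + (RT/nF)*ln([Ox]/[Red])
Step 1: RT/nF = 8.314*311/(2*96485) = 0.01339925 V
Step 2: [Ox]/[Red] = 0.2826/0.8849 = 0.319358
Step 3: ln(0.319358) = -1.141443
Step 4: correction = 0.01339925 * -1.141443 = -0.015 V
E = 0.988 + -0.015 = 0.973 V

0.973 V


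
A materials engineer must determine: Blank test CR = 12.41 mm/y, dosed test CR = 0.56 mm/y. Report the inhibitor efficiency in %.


Apply the inhibitor-efficiency definition: IE = (CR_blank − CR_inh)/CR_blank × 100
IE = (12.41 − 0.56) / 12.41 × 100
IE = 11.85 / 12.41 × 100 = 95.5 %

95.5 %


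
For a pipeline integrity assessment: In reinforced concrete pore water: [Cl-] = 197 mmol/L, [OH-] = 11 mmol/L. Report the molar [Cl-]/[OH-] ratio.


Threshold parameter = [Cl-] / [OH-] (molar basis; both in mmol/L, so units cancel)
Ratio = 197 / 11 = 17.91

17.91


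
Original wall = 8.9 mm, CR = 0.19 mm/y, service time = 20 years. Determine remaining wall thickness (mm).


Remaining wall = original − CR × time
t = 8.9 − 0.19*20 = 8.9 − 3.8 = 5.1 mm

5.1 mm


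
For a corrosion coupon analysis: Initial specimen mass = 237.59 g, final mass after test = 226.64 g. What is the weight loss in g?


Weight loss = initial − final
WL = 237.59 − 226.64 = 10.95 g

10.95 g


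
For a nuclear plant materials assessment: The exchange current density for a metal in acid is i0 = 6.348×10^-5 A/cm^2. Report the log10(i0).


i0 = 6.348×10^-5 A/cm^2
log10(i0) = -4.197

-4.197


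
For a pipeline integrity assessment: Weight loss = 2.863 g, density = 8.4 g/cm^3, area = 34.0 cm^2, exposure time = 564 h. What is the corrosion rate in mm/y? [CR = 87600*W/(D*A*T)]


Apply the mm/y weight-loss relation: CR = 87600 * W / (D * A * T)
Numerator: 87600 * 2.863 = 250798.8
Denominator: 8.4 * 34.0 * 564 = 161078.4
CR = 250798.8 / 161078.4 = 1.557 mm/y

1.557 mm/y


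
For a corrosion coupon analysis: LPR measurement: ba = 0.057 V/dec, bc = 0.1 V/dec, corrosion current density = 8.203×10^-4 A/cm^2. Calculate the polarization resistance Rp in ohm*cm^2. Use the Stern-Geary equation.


Apply the Stern-Geary equation: Rp = ba*bc / (2.303*icorr*(ba+bc))
ba*bc = 0.057*0.1 = 0.0057
ba+bc = 0.157; 2.303*icorr*(ba+bc) = 2.303*8.203×10^-4*0.157 = 2.9659669×10^-4
Rp = 0.0057 / 2.9659669×10^-4 = 19.22 ohm*cm^2

19.22 ohm*cm^2


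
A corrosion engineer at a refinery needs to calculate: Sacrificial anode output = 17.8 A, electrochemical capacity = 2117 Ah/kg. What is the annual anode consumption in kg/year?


Annual consumption = current * hours per year / capacity
Rate = 17.8 * 8760 / 2117 = 73.7 kg/year

73.7 kg/year


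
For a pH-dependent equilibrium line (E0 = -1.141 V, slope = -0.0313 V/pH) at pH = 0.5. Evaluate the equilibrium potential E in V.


Apply the Pourbaix line equation: E = E0 + slope*pH
E = -1.141 + (-0.0313)*0.5 = -1.141 + (-0.01565) = -1.15665 V
Rounded to 4 decimal places: E = -1.1567 V

-1.1567 V


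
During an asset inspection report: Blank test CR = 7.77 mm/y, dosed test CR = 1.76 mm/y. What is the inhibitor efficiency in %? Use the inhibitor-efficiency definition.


Apply the inhibitor-efficiency definition: IE = (CR_blank − CR_inh)/CR_blank × 100
IE = (7.77 − 1.76) / 7.77 × 100
IE = 6.01 / 7.77 × 100 = 77.3 %

77.3 %


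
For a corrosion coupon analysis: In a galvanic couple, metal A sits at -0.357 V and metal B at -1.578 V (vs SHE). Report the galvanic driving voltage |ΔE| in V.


Driving voltage is the absolute potential difference.
|ΔE| = |-0.357 − (-1.578)| = 1.221 V

1.221 V


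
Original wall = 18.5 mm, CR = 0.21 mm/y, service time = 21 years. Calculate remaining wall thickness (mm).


Remaining wall = original − CR × time
t = 18.5 − 0.21*21 = 18.5 − 4.41 = 14.09 mm

14.09 mm


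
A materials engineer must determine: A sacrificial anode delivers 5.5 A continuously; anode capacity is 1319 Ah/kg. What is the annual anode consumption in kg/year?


Annual consumption = current * hours per year / capacity
Rate = 5.5 * 8760 / 1319 = 36.5 kg/year

36.5 kg/year


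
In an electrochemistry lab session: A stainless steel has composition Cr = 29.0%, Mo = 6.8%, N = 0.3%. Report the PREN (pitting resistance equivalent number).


Apply the PREN formula: PREN = Cr + 3.3*Mo + 16*N
PREN = 29.0 + 3.3*6.8 + 16*0.3
PREN = 29.0 + 22.44 + 4.8 = 56.24

56.24


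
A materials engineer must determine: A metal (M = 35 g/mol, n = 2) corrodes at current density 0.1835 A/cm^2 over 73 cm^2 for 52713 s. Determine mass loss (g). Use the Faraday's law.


Apply Faraday's law: m = i*A*t*M / (n*F)
Total charge passed Q = i*A*t = 0.1835*73*52713 = 706116.9915 C
m = Q*M/(n*F) = 706116.9915*35/(2*96485) = 128.07221 g

128.07221 g


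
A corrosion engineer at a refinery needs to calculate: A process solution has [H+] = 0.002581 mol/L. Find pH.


pH = −log10[H+]
pH = −log10(0.002581) = 2.59

2.59


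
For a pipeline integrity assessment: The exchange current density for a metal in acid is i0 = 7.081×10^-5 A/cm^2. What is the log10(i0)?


i0 = 7.081×10^-5 A/cm^2
log10(i0) = -4.15

-4.15


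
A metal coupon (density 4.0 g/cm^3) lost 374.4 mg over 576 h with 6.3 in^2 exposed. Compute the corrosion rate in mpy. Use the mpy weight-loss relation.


Apply the mpy weight-loss relation: CR = 534 * W / (D * A * T)
Numerator: 534 * 374.4 = 199929.6
Denominator: 4.0 * 6.3 * 576 = 14515.2
CR = 199929.6 / 14515.2 = 13.77381 mpy

13.77381 mpy


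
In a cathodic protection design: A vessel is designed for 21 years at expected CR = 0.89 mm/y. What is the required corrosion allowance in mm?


Corrosion allowance = CR × design life
CA = 0.89 * 21 = 18.69 mm

18.69 mm


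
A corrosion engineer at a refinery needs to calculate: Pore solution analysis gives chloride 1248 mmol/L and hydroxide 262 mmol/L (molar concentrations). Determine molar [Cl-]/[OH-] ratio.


Threshold parameter = [Cl-] / [OH-] (molar basis; both in mmol/L, so units cancel)
Ratio = 1248 / 262 = 4.76

4.76


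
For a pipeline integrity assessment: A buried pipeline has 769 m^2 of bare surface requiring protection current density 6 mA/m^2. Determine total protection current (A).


I = area * current density, then convert mA → A (÷1000)
I = 769 * 6 / 1000 = 4.61 A

4.61 A


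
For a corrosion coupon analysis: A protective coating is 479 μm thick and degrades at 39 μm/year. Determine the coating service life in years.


Service life = thickness / degradation rate
Life = 479 / 39 = 12.3 years

12.3 years


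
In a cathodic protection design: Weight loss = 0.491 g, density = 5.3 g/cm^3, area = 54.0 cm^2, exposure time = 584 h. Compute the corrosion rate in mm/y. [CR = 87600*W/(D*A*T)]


Apply the mm/y weight-loss relation: CR = 87600 * W / (D * A * T)
Numerator: 87600 * 0.491 = 43011.6
Denominator: 5.3 * 54.0 * 584 = 167140.8
CR = 43011.6 / 167140.8 = 0.25734 mm/y

0.25734 mm/y


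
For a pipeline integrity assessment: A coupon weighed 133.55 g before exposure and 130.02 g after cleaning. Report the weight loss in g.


Weight loss = initial − final
WL = 133.55 − 130.02 = 3.53 g

3.53 g


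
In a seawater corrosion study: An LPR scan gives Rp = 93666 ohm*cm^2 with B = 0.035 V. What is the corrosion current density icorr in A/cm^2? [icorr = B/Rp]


Apply the Stern-Geary relation: icorr = B / Rp
icorr = 0.035 / 93666 = 3.737×10^-7 A/cm^2

3.737×10^-7 A/cm^2


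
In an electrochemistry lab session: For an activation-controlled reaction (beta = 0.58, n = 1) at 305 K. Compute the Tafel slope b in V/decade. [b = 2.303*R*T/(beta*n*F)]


Apply the Tafel slope relation: b = 2.303*R*T/(beta*n*F)
Numerator: 2.303 * 8.314 * 305 = 5839.88
Denominator: 0.58 * 1 * 96485 = 55961.3
b = 5839.88 / 55961.3 = 0.1044 V/decade

0.1044 V/decade


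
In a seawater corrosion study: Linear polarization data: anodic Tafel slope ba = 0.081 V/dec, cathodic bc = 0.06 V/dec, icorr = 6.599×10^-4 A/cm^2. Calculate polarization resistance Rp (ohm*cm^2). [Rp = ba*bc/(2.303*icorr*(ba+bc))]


Apply the Stern-Geary equation: Rp = ba*bc / (2.303*icorr*(ba+bc))
ba*bc = 0.081*0.06 = 0.00486
ba+bc = 0.141; 2.303*icorr*(ba+bc) = 2.303*6.599×10^-4*0.141 = 2.1428471×10^-4
Rp = 0.00486 / 2.1428471×10^-4 = 22.7 ohm*cm^2

22.7 ohm*cm^2


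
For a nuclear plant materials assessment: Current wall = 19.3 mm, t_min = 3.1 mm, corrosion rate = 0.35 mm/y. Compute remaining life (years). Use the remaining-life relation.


Apply the remaining-life relation: RL = (t_current − t_min) / CR
RL = (19.3 − 3.1) / 0.35 = 16.2 / 0.35 = 46.3 years

46.3 years


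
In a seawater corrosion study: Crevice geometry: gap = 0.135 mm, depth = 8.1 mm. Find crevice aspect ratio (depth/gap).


Aspect ratio = depth / gap
Ratio = 8.1 / 0.135 = 60.0

60.0


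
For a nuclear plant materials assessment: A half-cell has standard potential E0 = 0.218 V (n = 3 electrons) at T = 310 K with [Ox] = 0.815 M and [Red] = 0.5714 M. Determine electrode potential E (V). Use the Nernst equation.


Apply the Nernst equation: E = E0 + (RT/nF)*ln([Ox]/[Red])
Step 1: RT/nF = 8.314*310/(3*96485) = 0.00890411 V
Step 2: [Ox]/[Red] = 0.815/0.5714 = 1.426321
Step 3: ln(1.426321) = 0.355098
Step 4: correction = 0.00890411 * 0.355098 = 0.003 V
E = 0.218 + 0.003 = 0.221 V

0.221 V


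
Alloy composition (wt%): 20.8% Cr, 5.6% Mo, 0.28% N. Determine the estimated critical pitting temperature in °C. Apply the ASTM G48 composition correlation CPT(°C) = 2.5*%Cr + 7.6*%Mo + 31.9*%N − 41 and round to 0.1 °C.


Apply the ASTM G48 empirical CPT estimate: CPT(°C) = 2.5*%Cr + 7.6*%Mo + 31.9*%N − 41
2.5*20.8 = 52; 7.6*5.6 = 42.56; 31.9*0.28 = 8.932
CPT = 52 + 42.56 + 8.932 − 41 = 62.492 °C
Rounded to 0.1 °C: CPT ≈ 62.5 °C

62.5 °C


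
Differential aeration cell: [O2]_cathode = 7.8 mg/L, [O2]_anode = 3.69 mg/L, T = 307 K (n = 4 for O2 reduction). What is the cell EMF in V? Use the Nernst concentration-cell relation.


Apply the Nernst concentration-cell relation: E = (RT/nF)*ln(C_cathode/C_anode)
RT/nF = 8.314*307/(4*96485) = 0.00661346 V
ln(7.8/3.69) = 0.7485
E = 0.00661346 * 0.7485 = 0.00495 V

0.00495 V


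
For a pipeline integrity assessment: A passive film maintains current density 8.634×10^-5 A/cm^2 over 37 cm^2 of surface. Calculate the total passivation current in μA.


I = i_pass * A, then convert A → μA (×10^6)
I = 8.634×10^-5 * 37 * 10^6 = 3194.58 μA

3194.58 μA


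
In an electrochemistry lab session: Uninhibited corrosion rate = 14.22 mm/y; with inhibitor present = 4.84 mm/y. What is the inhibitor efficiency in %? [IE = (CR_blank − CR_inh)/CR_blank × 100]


Apply the inhibitor-efficiency definition: IE = (CR_blank − CR_inh)/CR_blank × 100
IE = (14.22 − 4.84) / 14.22 × 100
IE = 9.38 / 14.22 × 100 = 66.0 %

66.0 %


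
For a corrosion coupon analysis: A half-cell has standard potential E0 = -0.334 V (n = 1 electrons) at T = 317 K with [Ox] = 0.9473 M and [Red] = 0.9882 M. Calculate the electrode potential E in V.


Apply the Nernst equation: E = E0 + (RT/nF)*ln([Ox]/[Red])
Step 1: RT/nF = 8.314*317/(1*96485) = 0.02731552 V
Step 2: [Ox]/[Red] = 0.9473/0.9882 = 0.958612
Step 3: ln(0.958612) = -0.042269
Step 4: correction = 0.02731552 * -0.042269 = -0.001 V
E = -0.334 + -0.001 = -0.335 V

-0.335 V


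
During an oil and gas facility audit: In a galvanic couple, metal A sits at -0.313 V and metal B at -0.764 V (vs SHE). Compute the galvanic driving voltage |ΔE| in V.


Driving voltage is the absolute potential difference.
|ΔE| = |-0.313 − (-0.764)| = 0.451 V

0.451 V


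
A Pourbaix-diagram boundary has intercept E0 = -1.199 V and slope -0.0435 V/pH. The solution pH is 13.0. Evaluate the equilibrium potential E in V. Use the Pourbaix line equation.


Apply the Pourbaix line equation: E = E0 + slope*pH
E = -1.199 + (-0.0435)*13.0 = -1.199 + (-0.5655) = -1.7645 V
Rounded to 3 decimal places: E = -1.765 V

-1.765 V


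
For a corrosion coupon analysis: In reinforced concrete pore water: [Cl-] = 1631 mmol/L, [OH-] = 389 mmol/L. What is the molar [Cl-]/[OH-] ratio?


Threshold parameter = [Cl-] / [OH-] (molar basis; both in mmol/L, so units cancel)
Ratio = 1631 / 389 = 4.19

4.19


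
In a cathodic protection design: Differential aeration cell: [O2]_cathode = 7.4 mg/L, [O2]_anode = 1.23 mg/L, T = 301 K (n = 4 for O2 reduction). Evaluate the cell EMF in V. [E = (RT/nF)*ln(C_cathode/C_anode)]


Apply the Nernst concentration-cell relation: E = (RT/nF)*ln(C_cathode/C_anode)
RT/nF = 8.314*301/(4*96485) = 0.0064842 V
ln(7.4/1.23) = 1.79447
E = 0.0064842 * 1.79447 = 0.01164 V

0.01164 V


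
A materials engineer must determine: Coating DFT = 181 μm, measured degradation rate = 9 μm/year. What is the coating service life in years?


Service life = thickness / degradation rate
Life = 181 / 9 = 20.1 years

20.1 years


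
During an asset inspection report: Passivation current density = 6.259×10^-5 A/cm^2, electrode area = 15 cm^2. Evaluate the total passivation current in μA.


I = i_pass * A, then convert A → μA (×10^6)
I = 6.259×10^-5 * 15 * 10^6 = 938.85 μA

938.85 μA
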